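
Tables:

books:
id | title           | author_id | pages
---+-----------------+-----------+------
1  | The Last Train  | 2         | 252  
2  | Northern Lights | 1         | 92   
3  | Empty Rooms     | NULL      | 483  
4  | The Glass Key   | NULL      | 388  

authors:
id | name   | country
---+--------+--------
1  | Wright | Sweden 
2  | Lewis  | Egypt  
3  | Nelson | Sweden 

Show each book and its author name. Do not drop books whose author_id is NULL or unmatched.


LEFT JOIN keeps every row from books (the left table); where author_id has no match in authors, the author columns become NULL. Walk through each book:
  - book 1 (The Last Train): author_id=2 -> matches Lewis
  - book 2 (Northern Lights): author_id=1 -> matches Wright
  - book 3 (Empty Rooms): author_id=NULL, no match -> kept with NULL
  - book 4 (The Glass Key): author_id=NULL, no match -> kept with NULL
All 4 rows appear; 2 have NULL author.

SQL:
SELECT a.title, b.name AS author
FROM books a
LEFT JOIN authors b ON a.author_id = b.id

Result:
title           | author
----------------+-------
The Last Train  | Lewis 
Northern Lights | Wright
Empty Rooms     | NULL  
The Glass Key   | NULL  


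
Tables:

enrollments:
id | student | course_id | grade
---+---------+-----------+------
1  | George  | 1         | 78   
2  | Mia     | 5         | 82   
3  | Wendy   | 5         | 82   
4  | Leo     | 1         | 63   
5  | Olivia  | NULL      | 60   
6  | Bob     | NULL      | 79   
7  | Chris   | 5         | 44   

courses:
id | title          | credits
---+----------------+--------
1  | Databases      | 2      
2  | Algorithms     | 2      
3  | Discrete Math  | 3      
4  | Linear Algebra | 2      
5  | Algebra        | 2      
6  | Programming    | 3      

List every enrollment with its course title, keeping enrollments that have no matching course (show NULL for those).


LEFT JOIN keeps every row from enrollments (the left table); where course_id has no match in courses, the course columns become NULL. Walk through each enrollment:
  - enrollment 1 (George): course_id=1 -> matches Databases
  - enrollment 2 (Mia): course_id=5 -> matches Algebra
  - enrollment 3 (Wendy): course_id=5 -> matches Algebra
  - enrollment 4 (Leo): course_id=1 -> matches Databases
  - enrollment 5 (Olivia): course_id=NULL, no match -> kept with NULL
  - enrollment 6 (Bob): course_id=NULL, no match -> kept with NULL
  - enrollment 7 (Chris): course_id=5 -> matches Algebra
All 7 rows appear; 2 have NULL course.

SQL:
SELECT a.student, b.title AS course
FROM enrollments a
LEFT JOIN courses b ON a.course_id = b.id

Result:
student | course   
--------+----------
George  | Databases
Mia     | Algebra  
Wendy   | Algebra  
Leo     | Databases
Olivia  | NULL     
Bob     | NULL     
Chris   | Algebra  


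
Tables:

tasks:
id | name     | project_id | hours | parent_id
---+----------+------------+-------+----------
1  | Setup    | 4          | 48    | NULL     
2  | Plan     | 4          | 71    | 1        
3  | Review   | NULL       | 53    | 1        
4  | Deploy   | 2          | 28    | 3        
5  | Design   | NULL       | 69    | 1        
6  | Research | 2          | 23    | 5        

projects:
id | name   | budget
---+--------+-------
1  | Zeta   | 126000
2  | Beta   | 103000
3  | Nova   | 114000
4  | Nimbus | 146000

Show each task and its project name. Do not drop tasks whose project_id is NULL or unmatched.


LEFT JOIN keeps every row from tasks (the left table); where project_id has no match in projects, the project columns become NULL. Walk through each task:
  - task 1 (Setup): project_id=4 -> matches Nimbus
  - task 2 (Plan): project_id=4 -> matches Nimbus
  - task 3 (Review): project_id=NULL, no match -> kept with NULL
  - task 4 (Deploy): project_id=2 -> matches Beta
  - task 5 (Design): project_id=NULL, no match -> kept with NULL
  - task 6 (Research): project_id=2 -> matches Beta
All 6 rows appear; 2 have NULL project.

SQL:
SELECT a.name, b.name AS project
FROM tasks a
LEFT JOIN projects b ON a.project_id = b.id

Result:
name     | project
---------+--------
Setup    | Nimbus 
Plan     | Nimbus 
Review   | NULL   
Deploy   | Beta   
Design   | NULL   
Research | Beta   


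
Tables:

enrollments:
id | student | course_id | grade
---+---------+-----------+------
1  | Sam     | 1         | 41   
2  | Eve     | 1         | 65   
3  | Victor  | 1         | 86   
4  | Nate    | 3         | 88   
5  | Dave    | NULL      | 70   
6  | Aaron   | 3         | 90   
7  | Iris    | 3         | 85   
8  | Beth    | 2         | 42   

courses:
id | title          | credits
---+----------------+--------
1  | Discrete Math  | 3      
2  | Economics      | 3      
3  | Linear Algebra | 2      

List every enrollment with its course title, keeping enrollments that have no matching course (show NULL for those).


LEFT JOIN keeps every row from enrollments (the left table); where course_id has no match in courses, the course columns become NULL. Walk through each enrollment:
  - enrollment 1 (Sam): course_id=1 -> matches Discrete Math
  - enrollment 2 (Eve): course_id=1 -> matches Discrete Math
  - enrollment 3 (Victor): course_id=1 -> matches Discrete Math
  - enrollment 4 (Nate): course_id=3 -> matches Linear Algebra
  - enrollment 5 (Dave): course_id=NULL, no match -> kept with NULL
  - enrollment 6 (Aaron): course_id=3 -> matches Linear Algebra
  - enrollment 7 (Iris): course_id=3 -> matches Linear Algebra
  - enrollment 8 (Beth): course_id=2 -> matches Economics
All 8 rows appear; 1 has NULL course.

SQL:
SELECT a.student, b.title AS course
FROM enrollments a
LEFT JOIN courses b ON a.course_id = b.id

Result:
student | course        
--------+---------------
Sam     | Discrete Math 
Eve     | Discrete Math 
Victor  | Discrete Math 
Nate    | Linear Algebra
Dave    | NULL          
Aaron   | Linear Algebra
Iris    | Linear Algebra
Beth    | Economics     


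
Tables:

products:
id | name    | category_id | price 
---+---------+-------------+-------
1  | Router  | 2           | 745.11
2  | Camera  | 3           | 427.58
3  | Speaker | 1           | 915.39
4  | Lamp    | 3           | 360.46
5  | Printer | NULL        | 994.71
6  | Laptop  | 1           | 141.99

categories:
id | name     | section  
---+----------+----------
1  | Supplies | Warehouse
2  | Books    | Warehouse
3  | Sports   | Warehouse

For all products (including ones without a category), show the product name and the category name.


LEFT JOIN keeps every row from products (the left table); where category_id has no match in categories, the category columns become NULL. Walk through each product:
  - product 1 (Router): category_id=2 -> matches Books
  - product 2 (Camera): category_id=3 -> matches Sports
  - product 3 (Speaker): category_id=1 -> matches Supplies
  - product 4 (Lamp): category_id=3 -> matches Sports
  - product 5 (Printer): category_id=NULL, no match -> kept with NULL
  - product 6 (Laptop): category_id=1 -> matches Supplies
All 6 rows appear; 1 has NULL category.

SQL:
SELECT a.name, b.name AS category
FROM products a
LEFT JOIN categories b ON a.category_id = b.id

Result:
name    | category
--------+---------
Router  | Books   
Camera  | Sports  
Speaker | Supplies
Lamp    | Sports  
Printer | NULL    
Laptop  | Supplies


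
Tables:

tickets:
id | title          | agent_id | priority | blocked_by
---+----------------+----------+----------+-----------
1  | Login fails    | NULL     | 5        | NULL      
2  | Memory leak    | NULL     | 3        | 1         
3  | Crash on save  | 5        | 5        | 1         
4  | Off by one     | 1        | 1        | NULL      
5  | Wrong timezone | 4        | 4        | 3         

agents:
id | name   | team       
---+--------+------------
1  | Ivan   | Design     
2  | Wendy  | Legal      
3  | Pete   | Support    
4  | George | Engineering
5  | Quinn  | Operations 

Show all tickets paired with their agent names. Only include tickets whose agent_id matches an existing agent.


INNER JOIN keeps only tickets rows whose agent_id matches an id in agents. Walk through each ticket:
  - ticket 1 (Login fails): agent_id=NULL, no match -> dropped
  - ticket 2 (Memory leak): agent_id=NULL, no match -> dropped
  - ticket 3 (Crash on save): agent_id=5 -> matches Quinn
  - ticket 4 (Off by one): agent_id=1 -> matches Ivan
  - ticket 5 (Wrong timezone): agent_id=4 -> matches George
So 2 of 5 rows are dropped.

SQL:
SELECT a.title, b.name AS agent
FROM tickets a
INNER JOIN agents b ON a.agent_id = b.id

Result:
title          | agent 
---------------+-------
Crash on save  | Quinn 
Off by one     | Ivan  
Wrong timezone | George


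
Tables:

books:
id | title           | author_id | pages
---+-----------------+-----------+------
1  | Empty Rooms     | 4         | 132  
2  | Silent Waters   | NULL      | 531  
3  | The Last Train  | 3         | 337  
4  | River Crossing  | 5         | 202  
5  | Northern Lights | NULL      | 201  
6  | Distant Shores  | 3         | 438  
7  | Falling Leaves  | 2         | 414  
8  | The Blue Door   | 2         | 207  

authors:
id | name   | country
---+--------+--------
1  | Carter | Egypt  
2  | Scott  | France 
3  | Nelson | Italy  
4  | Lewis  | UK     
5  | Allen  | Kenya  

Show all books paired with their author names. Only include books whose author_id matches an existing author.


INNER JOIN keeps only books rows whose author_id matches an id in authors. Walk through each book:
  - book 1 (Empty Rooms): author_id=4 -> matches Lewis
  - book 2 (Silent Waters): author_id=NULL, no match -> dropped
  - book 3 (The Last Train): author_id=3 -> matches Nelson
  - book 4 (River Crossing): author_id=5 -> matches Allen
  - book 5 (Northern Lights): author_id=NULL, no match -> dropped
  - book 6 (Distant Shores): author_id=3 -> matches Nelson
  - book 7 (Falling Leaves): author_id=2 -> matches Scott
  - book 8 (The Blue Door): author_id=2 -> matches Scott
So 2 of 8 rows are dropped.

SQL:
SELECT a.title, b.name AS author
FROM books a
INNER JOIN authors b ON a.author_id = b.id

Result:
title          | author
---------------+-------
Empty Rooms    | Lewis 
The Last Train | Nelson
River Crossing | Allen 
Distant Shores | Nelson
Falling Leaves | Scott 
The Blue Door  | Scott 


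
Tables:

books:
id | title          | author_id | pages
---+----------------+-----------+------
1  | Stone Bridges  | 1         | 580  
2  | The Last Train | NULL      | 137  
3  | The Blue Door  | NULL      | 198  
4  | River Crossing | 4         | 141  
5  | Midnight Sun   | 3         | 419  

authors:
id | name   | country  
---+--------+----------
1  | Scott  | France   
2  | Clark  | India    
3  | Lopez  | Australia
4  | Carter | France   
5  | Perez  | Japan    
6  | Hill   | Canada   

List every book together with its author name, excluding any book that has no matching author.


INNER JOIN keeps only books rows whose author_id matches an id in authors. Walk through each book:
  - book 1 (Stone Bridges): author_id=1 -> matches Scott
  - book 2 (The Last Train): author_id=NULL, no match -> dropped
  - book 3 (The Blue Door): author_id=NULL, no match -> dropped
  - book 4 (River Crossing): author_id=4 -> matches Carter
  - book 5 (Midnight Sun): author_id=3 -> matches Lopez
So 2 of 5 rows are dropped.

SQL:
SELECT a.title, b.name AS author
FROM books a
INNER JOIN authors b ON a.author_id = b.id

Result:
title          | author
---------------+-------
Stone Bridges  | Scott 
River Crossing | Carter
Midnight Sun   | Lopez 


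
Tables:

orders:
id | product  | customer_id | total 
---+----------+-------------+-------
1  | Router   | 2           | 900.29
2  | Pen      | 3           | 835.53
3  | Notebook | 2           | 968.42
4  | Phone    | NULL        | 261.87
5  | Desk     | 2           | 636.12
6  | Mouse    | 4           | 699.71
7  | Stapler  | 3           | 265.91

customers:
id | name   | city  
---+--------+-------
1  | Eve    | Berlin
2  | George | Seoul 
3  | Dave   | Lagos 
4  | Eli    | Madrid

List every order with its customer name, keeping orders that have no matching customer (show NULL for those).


LEFT JOIN keeps every row from orders (the left table); where customer_id has no match in customers, the customer columns become NULL. Walk through each order:
  - order 1 (Router): customer_id=2 -> matches George
  - order 2 (Pen): customer_id=3 -> matches Dave
  - order 3 (Notebook): customer_id=2 -> matches George
  - order 4 (Phone): customer_id=NULL, no match -> kept with NULL
  - order 5 (Desk): customer_id=2 -> matches George
  - order 6 (Mouse): customer_id=4 -> matches Eli
  - order 7 (Stapler): customer_id=3 -> matches Dave
All 7 rows appear; 1 has NULL customer.

SQL:
SELECT a.product, b.name AS customer
FROM orders a
LEFT JOIN customers b ON a.customer_id = b.id

Result:
product  | customer
---------+---------
Router   | George  
Pen      | Dave    
Notebook | George  
Phone    | NULL    
Desk     | George  
Mouse    | Eli     
Stapler  | Dave    


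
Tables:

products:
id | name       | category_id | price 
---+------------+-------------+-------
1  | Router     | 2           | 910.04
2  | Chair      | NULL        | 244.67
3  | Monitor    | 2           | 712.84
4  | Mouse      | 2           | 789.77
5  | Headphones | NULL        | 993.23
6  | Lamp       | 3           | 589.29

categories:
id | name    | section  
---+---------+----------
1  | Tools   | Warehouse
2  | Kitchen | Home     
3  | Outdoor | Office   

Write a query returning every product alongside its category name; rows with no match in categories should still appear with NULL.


LEFT JOIN keeps every row from products (the left table); where category_id has no match in categories, the category columns become NULL. Walk through each product:
  - product 1 (Router): category_id=2 -> matches Kitchen
  - product 2 (Chair): category_id=NULL, no match -> kept with NULL
  - product 3 (Monitor): category_id=2 -> matches Kitchen
  - product 4 (Mouse): category_id=2 -> matches Kitchen
  - product 5 (Headphones): category_id=NULL, no match -> kept with NULL
  - product 6 (Lamp): category_id=3 -> matches Outdoor
All 6 rows appear; 2 have NULL category.

SQL:
SELECT a.name, b.name AS category
FROM products a
LEFT JOIN categories b ON a.category_id = b.id

Result:
name       | category
-----------+---------
Router     | Kitchen 
Chair      | NULL    
Monitor    | Kitchen 
Mouse      | Kitchen 
Headphones | NULL    
Lamp       | Outdoor 


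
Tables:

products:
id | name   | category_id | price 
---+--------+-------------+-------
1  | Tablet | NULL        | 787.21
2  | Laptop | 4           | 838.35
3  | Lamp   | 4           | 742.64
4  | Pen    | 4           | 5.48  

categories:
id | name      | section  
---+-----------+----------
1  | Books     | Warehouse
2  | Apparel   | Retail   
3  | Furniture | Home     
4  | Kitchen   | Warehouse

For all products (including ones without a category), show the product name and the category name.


LEFT JOIN keeps every row from products (the left table); where category_id has no match in categories, the category columns become NULL. Walk through each product:
  - product 1 (Tablet): category_id=NULL, no match -> kept with NULL
  - product 2 (Laptop): category_id=4 -> matches Kitchen
  - product 3 (Lamp): category_id=4 -> matches Kitchen
  - product 4 (Pen): category_id=4 -> matches Kitchen
All 4 rows appear; 1 has NULL category.

SQL:
SELECT a.name, b.name AS category
FROM products a
LEFT JOIN categories b ON a.category_id = b.id

Result:
name   | category
-------+---------
Tablet | NULL    
Laptop | Kitchen 
Lamp   | Kitchen 
Pen    | Kitchen 


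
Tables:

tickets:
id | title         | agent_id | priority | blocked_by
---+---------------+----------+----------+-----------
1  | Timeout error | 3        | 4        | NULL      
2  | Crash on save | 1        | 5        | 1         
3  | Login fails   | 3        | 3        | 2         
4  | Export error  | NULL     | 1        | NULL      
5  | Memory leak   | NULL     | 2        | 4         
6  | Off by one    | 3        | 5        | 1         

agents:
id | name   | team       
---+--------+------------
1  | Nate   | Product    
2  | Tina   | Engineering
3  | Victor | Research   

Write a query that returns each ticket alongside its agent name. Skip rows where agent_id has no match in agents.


INNER JOIN keeps only tickets rows whose agent_id matches an id in agents. Walk through each ticket:
  - ticket 1 (Timeout error): agent_id=3 -> matches Victor
  - ticket 2 (Crash on save): agent_id=1 -> matches Nate
  - ticket 3 (Login fails): agent_id=3 -> matches Victor
  - ticket 4 (Export error): agent_id=NULL, no match -> dropped
  - ticket 5 (Memory leak): agent_id=NULL, no match -> dropped
  - ticket 6 (Off by one): agent_id=3 -> matches Victor
So 2 of 6 rows are dropped.

SQL:
SELECT a.title, b.name AS agent
FROM tickets a
INNER JOIN agents b ON a.agent_id = b.id

Result:
title         | agent 
--------------+-------
Timeout error | Victor
Crash on save | Nate  
Login fails   | Victor
Off by one    | Victor


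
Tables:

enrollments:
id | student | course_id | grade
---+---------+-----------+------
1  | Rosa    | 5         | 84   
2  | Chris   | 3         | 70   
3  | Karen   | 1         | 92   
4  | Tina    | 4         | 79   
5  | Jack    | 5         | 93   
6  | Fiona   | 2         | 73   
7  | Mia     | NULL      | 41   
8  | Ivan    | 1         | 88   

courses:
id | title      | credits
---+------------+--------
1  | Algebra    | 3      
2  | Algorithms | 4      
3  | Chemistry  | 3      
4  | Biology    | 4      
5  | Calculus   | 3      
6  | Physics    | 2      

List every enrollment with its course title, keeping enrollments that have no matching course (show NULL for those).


LEFT JOIN keeps every row from enrollments (the left table); where course_id has no match in courses, the course columns become NULL. Walk through each enrollment:
  - enrollment 1 (Rosa): course_id=5 -> matches Calculus
  - enrollment 2 (Chris): course_id=3 -> matches Chemistry
  - enrollment 3 (Karen): course_id=1 -> matches Algebra
  - enrollment 4 (Tina): course_id=4 -> matches Biology
  - enrollment 5 (Jack): course_id=5 -> matches Calculus
  - enrollment 6 (Fiona): course_id=2 -> matches Algorithms
  - enrollment 7 (Mia): course_id=NULL, no match -> kept with NULL
  - enrollment 8 (Ivan): course_id=1 -> matches Algebra
All 8 rows appear; 1 has NULL course.

SQL:
SELECT a.student, b.title AS course
FROM enrollments a
LEFT JOIN courses b ON a.course_id = b.id

Result:
student | course    
--------+-----------
Rosa    | Calculus  
Chris   | Chemistry 
Karen   | Algebra   
Tina    | Biology   
Jack    | Calculus  
Fiona   | Algorithms
Mia     | NULL      
Ivan    | Algebra   


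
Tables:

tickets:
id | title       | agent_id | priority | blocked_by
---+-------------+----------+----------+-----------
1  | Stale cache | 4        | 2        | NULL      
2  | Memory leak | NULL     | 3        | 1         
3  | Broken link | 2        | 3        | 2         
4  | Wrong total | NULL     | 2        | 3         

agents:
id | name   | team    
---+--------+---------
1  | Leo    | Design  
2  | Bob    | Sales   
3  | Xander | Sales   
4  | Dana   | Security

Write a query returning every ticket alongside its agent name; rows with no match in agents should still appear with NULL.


LEFT JOIN keeps every row from tickets (the left table); where agent_id has no match in agents, the agent columns become NULL. Walk through each ticket:
  - ticket 1 (Stale cache): agent_id=4 -> matches Dana
  - ticket 2 (Memory leak): agent_id=NULL, no match -> kept with NULL
  - ticket 3 (Broken link): agent_id=2 -> matches Bob
  - ticket 4 (Wrong total): agent_id=NULL, no match -> kept with NULL
All 4 rows appear; 2 have NULL agent.

SQL:
SELECT a.title, b.name AS agent
FROM tickets a
LEFT JOIN agents b ON a.agent_id = b.id

Result:
title       | agent
------------+------
Stale cache | Dana 
Memory leak | NULL 
Broken link | Bob  
Wrong total | NULL 


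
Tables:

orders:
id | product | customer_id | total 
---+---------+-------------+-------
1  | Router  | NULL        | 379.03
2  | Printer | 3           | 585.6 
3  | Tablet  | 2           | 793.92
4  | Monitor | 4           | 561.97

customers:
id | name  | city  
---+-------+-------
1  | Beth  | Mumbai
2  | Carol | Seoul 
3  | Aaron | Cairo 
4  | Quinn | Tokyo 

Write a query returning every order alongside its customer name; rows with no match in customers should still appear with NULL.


LEFT JOIN keeps every row from orders (the left table); where customer_id has no match in customers, the customer columns become NULL. Walk through each order:
  - order 1 (Router): customer_id=NULL, no match -> kept with NULL
  - order 2 (Printer): customer_id=3 -> matches Aaron
  - order 3 (Tablet): customer_id=2 -> matches Carol
  - order 4 (Monitor): customer_id=4 -> matches Quinn
All 4 rows appear; 1 has NULL customer.

SQL:
SELECT a.product, b.name AS customer
FROM orders a
LEFT JOIN customers b ON a.customer_id = b.id

Result:
product | customer
--------+---------
Router  | NULL    
Printer | Aaron   
Tablet  | Carol   
Monitor | Quinn   


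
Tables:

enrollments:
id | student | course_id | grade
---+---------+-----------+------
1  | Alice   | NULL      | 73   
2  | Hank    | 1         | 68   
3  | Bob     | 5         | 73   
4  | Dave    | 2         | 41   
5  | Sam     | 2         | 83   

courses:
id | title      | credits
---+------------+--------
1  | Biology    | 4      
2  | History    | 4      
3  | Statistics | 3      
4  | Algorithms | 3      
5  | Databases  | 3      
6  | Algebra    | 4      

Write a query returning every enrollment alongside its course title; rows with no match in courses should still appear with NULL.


LEFT JOIN keeps every row from enrollments (the left table); where course_id has no match in courses, the course columns become NULL. Walk through each enrollment:
  - enrollment 1 (Alice): course_id=NULL, no match -> kept with NULL
  - enrollment 2 (Hank): course_id=1 -> matches Biology
  - enrollment 3 (Bob): course_id=5 -> matches Databases
  - enrollment 4 (Dave): course_id=2 -> matches History
  - enrollment 5 (Sam): course_id=2 -> matches History
All 5 rows appear; 1 has NULL course.

SQL:
SELECT a.student, b.title AS course
FROM enrollments a
LEFT JOIN courses b ON a.course_id = b.id

Result:
student | course   
--------+----------
Alice   | NULL     
Hank    | Biology  
Bob     | Databases
Dave    | History  
Sam     | History  


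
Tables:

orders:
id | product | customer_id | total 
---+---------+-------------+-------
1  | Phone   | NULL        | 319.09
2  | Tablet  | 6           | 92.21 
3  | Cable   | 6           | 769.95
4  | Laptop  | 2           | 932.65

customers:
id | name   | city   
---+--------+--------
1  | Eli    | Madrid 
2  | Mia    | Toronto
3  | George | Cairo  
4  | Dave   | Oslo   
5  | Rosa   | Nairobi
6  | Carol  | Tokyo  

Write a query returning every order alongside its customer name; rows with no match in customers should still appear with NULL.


LEFT JOIN keeps every row from orders (the left table); where customer_id has no match in customers, the customer columns become NULL. Walk through each order:
  - order 1 (Phone): customer_id=NULL, no match -> kept with NULL
  - order 2 (Tablet): customer_id=6 -> matches Carol
  - order 3 (Cable): customer_id=6 -> matches Carol
  - order 4 (Laptop): customer_id=2 -> matches Mia
All 4 rows appear; 1 has NULL customer.

SQL:
SELECT a.product, b.name AS customer
FROM orders a
LEFT JOIN customers b ON a.customer_id = b.id

Result:
product | customer
--------+---------
Phone   | NULL    
Tablet  | Carol   
Cable   | Carol   
Laptop  | Mia     


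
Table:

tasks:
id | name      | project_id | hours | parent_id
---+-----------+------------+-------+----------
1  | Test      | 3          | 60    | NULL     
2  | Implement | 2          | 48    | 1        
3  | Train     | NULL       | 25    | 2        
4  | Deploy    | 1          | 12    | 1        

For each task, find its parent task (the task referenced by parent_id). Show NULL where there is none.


This is a self-join: tasks is joined to a second copy of itself, matching each row's parent_id to another row's id. Use LEFT JOIN so rows with parent_id=NULL are kept.
  - task 1 (Test): parent_id=NULL -> NULL
  - task 2 (Implement): parent_id=1 -> Test
  - task 3 (Train): parent_id=2 -> Implement
  - task 4 (Deploy): parent_id=1 -> Test

SQL:
SELECT a.name AS item, b.name AS parent
FROM tasks a
LEFT JOIN tasks b ON a.parent_id = b.id

Result:
item      | parent   
----------+----------
Test      | NULL     
Implement | Test     
Train     | Implement
Deploy    | Test     


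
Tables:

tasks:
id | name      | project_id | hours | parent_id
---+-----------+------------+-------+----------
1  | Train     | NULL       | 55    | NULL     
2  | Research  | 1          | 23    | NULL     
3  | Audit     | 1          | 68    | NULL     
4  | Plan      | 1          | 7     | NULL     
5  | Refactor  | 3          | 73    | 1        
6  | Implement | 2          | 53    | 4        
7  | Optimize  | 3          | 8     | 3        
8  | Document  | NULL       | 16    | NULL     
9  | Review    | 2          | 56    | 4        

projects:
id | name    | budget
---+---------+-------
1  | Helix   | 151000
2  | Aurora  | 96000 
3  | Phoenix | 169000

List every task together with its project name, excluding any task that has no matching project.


INNER JOIN keeps only tasks rows whose project_id matches an id in projects. Walk through each task:
  - task 1 (Train): project_id=NULL, no match -> dropped
  - task 2 (Research): project_id=1 -> matches Helix
  - task 3 (Audit): project_id=1 -> matches Helix
  - task 4 (Plan): project_id=1 -> matches Helix
  - task 5 (Refactor): project_id=3 -> matches Phoenix
  - task 6 (Implement): project_id=2 -> matches Aurora
  - task 7 (Optimize): project_id=3 -> matches Phoenix
  - task 8 (Document): project_id=NULL, no match -> dropped
  - task 9 (Review): project_id=2 -> matches Aurora
So 2 of 9 rows are dropped.

SQL:
SELECT a.name, b.name AS project
FROM tasks a
INNER JOIN projects b ON a.project_id = b.id

Result:
name      | project
----------+--------
Research  | Helix  
Audit     | Helix  
Plan      | Helix  
Refactor  | Phoenix
Implement | Aurora 
Optimize  | Phoenix
Review    | Aurora 


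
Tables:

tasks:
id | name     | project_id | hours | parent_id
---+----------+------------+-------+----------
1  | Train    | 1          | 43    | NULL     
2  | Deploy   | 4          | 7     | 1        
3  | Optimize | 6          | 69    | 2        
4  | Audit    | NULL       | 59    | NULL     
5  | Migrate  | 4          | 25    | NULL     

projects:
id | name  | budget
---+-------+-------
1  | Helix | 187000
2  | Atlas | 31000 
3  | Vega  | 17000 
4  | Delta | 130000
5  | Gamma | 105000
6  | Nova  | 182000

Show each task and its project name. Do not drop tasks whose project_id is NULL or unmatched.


LEFT JOIN keeps every row from tasks (the left table); where project_id has no match in projects, the project columns become NULL. Walk through each task:
  - task 1 (Train): project_id=1 -> matches Helix
  - task 2 (Deploy): project_id=4 -> matches Delta
  - task 3 (Optimize): project_id=6 -> matches Nova
  - task 4 (Audit): project_id=NULL, no match -> kept with NULL
  - task 5 (Migrate): project_id=4 -> matches Delta
All 5 rows appear; 1 has NULL project.

SQL:
SELECT a.name, b.name AS project
FROM tasks a
LEFT JOIN projects b ON a.project_id = b.id

Result:
name     | project
---------+--------
Train    | Helix  
Deploy   | Delta  
Optimize | Nova   
Audit    | NULL   
Migrate  | Delta  


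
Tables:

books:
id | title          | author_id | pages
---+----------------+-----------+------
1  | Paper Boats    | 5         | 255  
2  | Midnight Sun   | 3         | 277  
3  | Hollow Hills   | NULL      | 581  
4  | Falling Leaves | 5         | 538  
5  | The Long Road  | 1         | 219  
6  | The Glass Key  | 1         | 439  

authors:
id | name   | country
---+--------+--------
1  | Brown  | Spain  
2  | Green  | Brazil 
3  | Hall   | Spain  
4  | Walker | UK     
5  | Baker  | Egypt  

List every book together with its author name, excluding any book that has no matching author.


INNER JOIN keeps only books rows whose author_id matches an id in authors. Walk through each book:
  - book 1 (Paper Boats): author_id=5 -> matches Baker
  - book 2 (Midnight Sun): author_id=3 -> matches Hall
  - book 3 (Hollow Hills): author_id=NULL, no match -> dropped
  - book 4 (Falling Leaves): author_id=5 -> matches Baker
  - book 5 (The Long Road): author_id=1 -> matches Brown
  - book 6 (The Glass Key): author_id=1 -> matches Brown
So 1 of 6 rows is dropped.

SQL:
SELECT a.title, b.name AS author
FROM books a
INNER JOIN authors b ON a.author_id = b.id

Result:
title          | author
---------------+-------
Paper Boats    | Baker 
Midnight Sun   | Hall  
Falling Leaves | Baker 
The Long Road  | Brown 
The Glass Key  | Brown 


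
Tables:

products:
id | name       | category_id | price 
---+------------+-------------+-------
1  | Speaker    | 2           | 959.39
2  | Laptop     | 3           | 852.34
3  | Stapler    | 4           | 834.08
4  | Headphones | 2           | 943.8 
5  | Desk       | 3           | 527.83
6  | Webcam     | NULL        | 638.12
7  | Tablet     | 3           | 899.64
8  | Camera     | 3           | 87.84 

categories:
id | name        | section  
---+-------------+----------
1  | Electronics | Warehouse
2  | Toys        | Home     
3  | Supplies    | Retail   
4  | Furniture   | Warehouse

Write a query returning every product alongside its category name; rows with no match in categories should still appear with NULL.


LEFT JOIN keeps every row from products (the left table); where category_id has no match in categories, the category columns become NULL. Walk through each product:
  - product 1 (Speaker): category_id=2 -> matches Toys
  - product 2 (Laptop): category_id=3 -> matches Supplies
  - product 3 (Stapler): category_id=4 -> matches Furniture
  - product 4 (Headphones): category_id=2 -> matches Toys
  - product 5 (Desk): category_id=3 -> matches Supplies
  - product 6 (Webcam): category_id=NULL, no match -> kept with NULL
  - product 7 (Tablet): category_id=3 -> matches Supplies
  - product 8 (Camera): category_id=3 -> matches Supplies
All 8 rows appear; 1 has NULL category.

SQL:
SELECT a.name, b.name AS category
FROM products a
LEFT JOIN categories b ON a.category_id = b.id

Result:
name       | category 
-----------+----------
Speaker    | Toys     
Laptop     | Supplies 
Stapler    | Furniture
Headphones | Toys     
Desk       | Supplies 
Webcam     | NULL     
Tablet     | Supplies 
Camera     | Supplies 


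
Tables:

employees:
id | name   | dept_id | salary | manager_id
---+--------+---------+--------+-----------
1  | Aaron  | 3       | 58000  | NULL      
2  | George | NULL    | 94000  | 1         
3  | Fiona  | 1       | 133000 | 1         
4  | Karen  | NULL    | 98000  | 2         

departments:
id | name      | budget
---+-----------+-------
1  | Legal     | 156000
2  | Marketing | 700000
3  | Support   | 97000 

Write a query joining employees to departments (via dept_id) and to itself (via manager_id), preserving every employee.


Two LEFT JOINs from the same base table employees: one to departments via dept_id, one to employees itself via manager_id. Both are LEFT so every employee is preserved.
Match against departments:
  - employee 1 (Aaron): dept_id=3 -> matches Support
  - employee 2 (George): dept_id=NULL, no match -> kept with NULL
  - employee 3 (Fiona): dept_id=1 -> matches Legal
  - employee 4 (Karen): dept_id=NULL, no match -> kept with NULL
Match against employees (self):
  - employee 1 (Aaron): manager_id=NULL -> NULL
  - employee 2 (George): manager_id=1 -> Aaron
  - employee 3 (Fiona): manager_id=1 -> Aaron
  - employee 4 (Karen): manager_id=2 -> George

SQL:
SELECT a.name, b.name AS department, c.name AS manager
FROM employees a
LEFT JOIN departments b ON a.dept_id = b.id
LEFT JOIN employees c ON a.manager_id = c.id

Result:
name   | department | manager
-------+------------+--------
Aaron  | Support    | NULL   
George | NULL       | Aaron  
Fiona  | Legal      | Aaron  
Karen  | NULL       | George 


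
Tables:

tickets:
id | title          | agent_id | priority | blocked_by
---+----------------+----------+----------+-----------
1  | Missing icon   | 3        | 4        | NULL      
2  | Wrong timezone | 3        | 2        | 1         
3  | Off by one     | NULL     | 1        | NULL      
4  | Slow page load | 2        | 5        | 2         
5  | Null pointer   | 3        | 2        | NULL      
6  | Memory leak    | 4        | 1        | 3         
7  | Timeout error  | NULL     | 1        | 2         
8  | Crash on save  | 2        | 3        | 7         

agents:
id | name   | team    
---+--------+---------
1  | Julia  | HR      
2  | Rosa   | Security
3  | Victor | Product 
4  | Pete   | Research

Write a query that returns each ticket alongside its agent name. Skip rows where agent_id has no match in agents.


INNER JOIN keeps only tickets rows whose agent_id matches an id in agents. Walk through each ticket:
  - ticket 1 (Missing icon): agent_id=3 -> matches Victor
  - ticket 2 (Wrong timezone): agent_id=3 -> matches Victor
  - ticket 3 (Off by one): agent_id=NULL, no match -> dropped
  - ticket 4 (Slow page load): agent_id=2 -> matches Rosa
  - ticket 5 (Null pointer): agent_id=3 -> matches Victor
  - ticket 6 (Memory leak): agent_id=4 -> matches Pete
  - ticket 7 (Timeout error): agent_id=NULL, no match -> dropped
  - ticket 8 (Crash on save): agent_id=2 -> matches Rosa
So 2 of 8 rows are dropped.

SQL:
SELECT a.title, b.name AS agent
FROM tickets a
INNER JOIN agents b ON a.agent_id = b.id

Result:
title          | agent 
---------------+-------
Missing icon   | Victor
Wrong timezone | Victor
Slow page load | Rosa  
Null pointer   | Victor
Memory leak    | Pete  
Crash on save  | Rosa  


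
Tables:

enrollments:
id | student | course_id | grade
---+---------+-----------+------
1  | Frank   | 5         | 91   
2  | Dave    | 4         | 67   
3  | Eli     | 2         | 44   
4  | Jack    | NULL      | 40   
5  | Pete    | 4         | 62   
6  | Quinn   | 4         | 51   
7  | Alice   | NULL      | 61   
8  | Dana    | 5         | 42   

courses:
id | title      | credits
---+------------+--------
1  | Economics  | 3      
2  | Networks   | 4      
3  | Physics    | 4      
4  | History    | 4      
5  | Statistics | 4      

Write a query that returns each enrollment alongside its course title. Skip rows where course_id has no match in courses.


INNER JOIN keeps only enrollments rows whose course_id matches an id in courses. Walk through each enrollment:
  - enrollment 1 (Frank): course_id=5 -> matches Statistics
  - enrollment 2 (Dave): course_id=4 -> matches History
  - enrollment 3 (Eli): course_id=2 -> matches Networks
  - enrollment 4 (Jack): course_id=NULL, no match -> dropped
  - enrollment 5 (Pete): course_id=4 -> matches History
  - enrollment 6 (Quinn): course_id=4 -> matches History
  - enrollment 7 (Alice): course_id=NULL, no match -> dropped
  - enrollment 8 (Dana): course_id=5 -> matches Statistics
So 2 of 8 rows are dropped.

SQL:
SELECT a.student, b.title AS course
FROM enrollments a
INNER JOIN courses b ON a.course_id = b.id

Result:
student | course    
--------+-----------
Frank   | Statistics
Dave    | History   
Eli     | Networks  
Pete    | History   
Quinn   | History   
Dana    | Statistics


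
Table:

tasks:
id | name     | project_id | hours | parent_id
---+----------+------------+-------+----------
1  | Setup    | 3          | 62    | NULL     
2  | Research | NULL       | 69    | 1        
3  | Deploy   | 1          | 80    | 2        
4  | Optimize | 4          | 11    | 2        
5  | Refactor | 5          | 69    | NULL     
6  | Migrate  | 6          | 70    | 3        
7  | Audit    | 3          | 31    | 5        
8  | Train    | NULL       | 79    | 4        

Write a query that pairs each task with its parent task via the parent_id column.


This is a self-join: tasks is joined to a second copy of itself, matching each row's parent_id to another row's id. Use LEFT JOIN so rows with parent_id=NULL are kept.
  - task 1 (Setup): parent_id=NULL -> NULL
  - task 2 (Research): parent_id=1 -> Setup
  - task 3 (Deploy): parent_id=2 -> Research
  - task 4 (Optimize): parent_id=2 -> Research
  - task 5 (Refactor): parent_id=NULL -> NULL
  - task 6 (Migrate): parent_id=3 -> Deploy
  - task 7 (Audit): parent_id=5 -> Refactor
  - task 8 (Train): parent_id=4 -> Optimize

SQL:
SELECT a.name AS item, b.name AS parent
FROM tasks a
LEFT JOIN tasks b ON a.parent_id = b.id

Result:
item     | parent  
---------+---------
Setup    | NULL    
Research | Setup   
Deploy   | Research
Optimize | Research
Refactor | NULL    
Migrate  | Deploy  
Audit    | Refactor
Train    | Optimize


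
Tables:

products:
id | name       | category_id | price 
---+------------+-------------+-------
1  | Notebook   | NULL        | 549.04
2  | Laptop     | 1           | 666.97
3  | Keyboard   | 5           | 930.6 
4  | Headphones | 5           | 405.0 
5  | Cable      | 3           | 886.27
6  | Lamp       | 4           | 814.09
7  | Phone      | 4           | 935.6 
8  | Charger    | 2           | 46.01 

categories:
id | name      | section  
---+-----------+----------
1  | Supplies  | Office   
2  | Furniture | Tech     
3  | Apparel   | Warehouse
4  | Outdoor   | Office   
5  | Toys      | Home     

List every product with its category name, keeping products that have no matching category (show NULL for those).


LEFT JOIN keeps every row from products (the left table); where category_id has no match in categories, the category columns become NULL. Walk through each product:
  - product 1 (Notebook): category_id=NULL, no match -> kept with NULL
  - product 2 (Laptop): category_id=1 -> matches Supplies
  - product 3 (Keyboard): category_id=5 -> matches Toys
  - product 4 (Headphones): category_id=5 -> matches Toys
  - product 5 (Cable): category_id=3 -> matches Apparel
  - product 6 (Lamp): category_id=4 -> matches Outdoor
  - product 7 (Phone): category_id=4 -> matches Outdoor
  - product 8 (Charger): category_id=2 -> matches Furniture
All 8 rows appear; 1 has NULL category.

SQL:
SELECT a.name, b.name AS category
FROM products a
LEFT JOIN categories b ON a.category_id = b.id

Result:
name       | category 
-----------+----------
Notebook   | NULL     
Laptop     | Supplies 
Keyboard   | Toys     
Headphones | Toys     
Cable      | Apparel  
Lamp       | Outdoor  
Phone      | Outdoor  
Charger    | Furniture


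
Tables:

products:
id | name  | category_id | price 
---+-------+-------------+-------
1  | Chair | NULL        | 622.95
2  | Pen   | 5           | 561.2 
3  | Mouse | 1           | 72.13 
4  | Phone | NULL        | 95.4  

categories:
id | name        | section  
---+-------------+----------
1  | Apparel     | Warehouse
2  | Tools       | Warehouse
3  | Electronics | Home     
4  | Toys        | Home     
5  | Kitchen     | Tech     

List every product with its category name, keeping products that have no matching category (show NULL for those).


LEFT JOIN keeps every row from products (the left table); where category_id has no match in categories, the category columns become NULL. Walk through each product:
  - product 1 (Chair): category_id=NULL, no match -> kept with NULL
  - product 2 (Pen): category_id=5 -> matches Kitchen
  - product 3 (Mouse): category_id=1 -> matches Apparel
  - product 4 (Phone): category_id=NULL, no match -> kept with NULL
All 4 rows appear; 2 have NULL category.

SQL:
SELECT a.name, b.name AS category
FROM products a
LEFT JOIN categories b ON a.category_id = b.id

Result:
name  | category
------+---------
Chair | NULL    
Pen   | Kitchen 
Mouse | Apparel 
Phone | NULL    


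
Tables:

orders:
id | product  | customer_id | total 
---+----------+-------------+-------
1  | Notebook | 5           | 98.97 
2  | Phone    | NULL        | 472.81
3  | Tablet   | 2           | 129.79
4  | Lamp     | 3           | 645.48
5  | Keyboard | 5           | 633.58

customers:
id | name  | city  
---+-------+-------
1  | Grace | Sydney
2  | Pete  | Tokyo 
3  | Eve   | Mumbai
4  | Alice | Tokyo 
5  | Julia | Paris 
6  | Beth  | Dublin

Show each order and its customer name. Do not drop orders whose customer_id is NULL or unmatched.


LEFT JOIN keeps every row from orders (the left table); where customer_id has no match in customers, the customer columns become NULL. Walk through each order:
  - order 1 (Notebook): customer_id=5 -> matches Julia
  - order 2 (Phone): customer_id=NULL, no match -> kept with NULL
  - order 3 (Tablet): customer_id=2 -> matches Pete
  - order 4 (Lamp): customer_id=3 -> matches Eve
  - order 5 (Keyboard): customer_id=5 -> matches Julia
All 5 rows appear; 1 has NULL customer.

SQL:
SELECT a.product, b.name AS customer
FROM orders a
LEFT JOIN customers b ON a.customer_id = b.id

Result:
product  | customer
---------+---------
Notebook | Julia   
Phone    | NULL    
Tablet   | Pete    
Lamp     | Eve     
Keyboard | Julia   
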